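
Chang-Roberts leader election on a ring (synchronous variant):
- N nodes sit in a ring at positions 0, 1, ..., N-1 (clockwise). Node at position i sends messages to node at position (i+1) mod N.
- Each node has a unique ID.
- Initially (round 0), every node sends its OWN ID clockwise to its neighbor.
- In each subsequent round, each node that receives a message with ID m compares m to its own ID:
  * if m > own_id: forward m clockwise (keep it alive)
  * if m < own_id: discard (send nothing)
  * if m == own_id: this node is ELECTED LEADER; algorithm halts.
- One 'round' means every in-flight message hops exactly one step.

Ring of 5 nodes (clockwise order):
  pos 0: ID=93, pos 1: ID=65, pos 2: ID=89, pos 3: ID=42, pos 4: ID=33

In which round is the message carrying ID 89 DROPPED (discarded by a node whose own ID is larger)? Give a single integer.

Round 1: pos1(id65) recv 93: fwd; pos2(id89) recv 65: drop; pos3(id42) recv 89: fwd; pos4(id33) recv 42: fwd; pos0(id93) recv 33: drop
Round 2: pos2(id89) recv 93: fwd; pos4(id33) recv 89: fwd; pos0(id93) recv 42: drop
Round 3: pos3(id42) recv 93: fwd; pos0(id93) recv 89: drop
Round 4: pos4(id33) recv 93: fwd
Round 5: pos0(id93) recv 93: ELECTED
Message ID 89 originates at pos 2; dropped at pos 0 in round 3

Answer: 3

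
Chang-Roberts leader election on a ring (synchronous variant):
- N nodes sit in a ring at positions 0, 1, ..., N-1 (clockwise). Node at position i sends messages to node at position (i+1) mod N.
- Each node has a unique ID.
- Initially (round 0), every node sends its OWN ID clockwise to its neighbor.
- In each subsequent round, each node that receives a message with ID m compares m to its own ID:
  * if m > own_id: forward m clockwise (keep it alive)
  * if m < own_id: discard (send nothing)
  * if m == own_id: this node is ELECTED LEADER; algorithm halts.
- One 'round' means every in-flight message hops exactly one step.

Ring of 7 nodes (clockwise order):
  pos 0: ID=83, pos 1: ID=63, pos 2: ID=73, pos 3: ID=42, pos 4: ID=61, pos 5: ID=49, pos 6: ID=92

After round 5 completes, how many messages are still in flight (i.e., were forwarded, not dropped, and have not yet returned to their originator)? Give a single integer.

Round 1: pos1(id63) recv 83: fwd; pos2(id73) recv 63: drop; pos3(id42) recv 73: fwd; pos4(id61) recv 42: drop; pos5(id49) recv 61: fwd; pos6(id92) recv 49: drop; pos0(id83) recv 92: fwd
Round 2: pos2(id73) recv 83: fwd; pos4(id61) recv 73: fwd; pos6(id92) recv 61: drop; pos1(id63) recv 92: fwd
Round 3: pos3(id42) recv 83: fwd; pos5(id49) recv 73: fwd; pos2(id73) recv 92: fwd
Round 4: pos4(id61) recv 83: fwd; pos6(id92) recv 73: drop; pos3(id42) recv 92: fwd
Round 5: pos5(id49) recv 83: fwd; pos4(id61) recv 92: fwd
After round 5: 2 messages still in flight

Answer: 2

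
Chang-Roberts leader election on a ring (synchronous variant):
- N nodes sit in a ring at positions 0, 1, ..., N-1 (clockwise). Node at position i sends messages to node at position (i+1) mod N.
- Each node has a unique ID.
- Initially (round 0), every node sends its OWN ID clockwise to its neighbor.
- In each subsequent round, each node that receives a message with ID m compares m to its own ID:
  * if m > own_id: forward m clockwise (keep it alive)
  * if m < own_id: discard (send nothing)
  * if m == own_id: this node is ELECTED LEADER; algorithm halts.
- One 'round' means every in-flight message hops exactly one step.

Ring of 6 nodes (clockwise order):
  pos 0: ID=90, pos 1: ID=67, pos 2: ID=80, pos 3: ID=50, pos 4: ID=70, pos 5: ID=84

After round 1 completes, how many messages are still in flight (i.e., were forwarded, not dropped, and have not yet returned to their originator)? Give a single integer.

Round 1: pos1(id67) recv 90: fwd; pos2(id80) recv 67: drop; pos3(id50) recv 80: fwd; pos4(id70) recv 50: drop; pos5(id84) recv 70: drop; pos0(id90) recv 84: drop
After round 1: 2 messages still in flight

Answer: 2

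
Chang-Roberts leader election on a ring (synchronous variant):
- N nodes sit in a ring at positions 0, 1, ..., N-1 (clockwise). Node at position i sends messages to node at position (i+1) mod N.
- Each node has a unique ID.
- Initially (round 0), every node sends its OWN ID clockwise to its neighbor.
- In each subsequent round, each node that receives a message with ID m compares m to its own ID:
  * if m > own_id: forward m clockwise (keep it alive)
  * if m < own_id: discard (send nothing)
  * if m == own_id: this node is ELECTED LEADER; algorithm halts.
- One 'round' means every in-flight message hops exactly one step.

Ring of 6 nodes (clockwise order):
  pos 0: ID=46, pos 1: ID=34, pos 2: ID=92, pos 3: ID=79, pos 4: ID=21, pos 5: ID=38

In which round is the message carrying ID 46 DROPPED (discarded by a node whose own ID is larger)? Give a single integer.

Answer: 2

Derivation:
Round 1: pos1(id34) recv 46: fwd; pos2(id92) recv 34: drop; pos3(id79) recv 92: fwd; pos4(id21) recv 79: fwd; pos5(id38) recv 21: drop; pos0(id46) recv 38: drop
Round 2: pos2(id92) recv 46: drop; pos4(id21) recv 92: fwd; pos5(id38) recv 79: fwd
Round 3: pos5(id38) recv 92: fwd; pos0(id46) recv 79: fwd
Round 4: pos0(id46) recv 92: fwd; pos1(id34) recv 79: fwd
Round 5: pos1(id34) recv 92: fwd; pos2(id92) recv 79: drop
Round 6: pos2(id92) recv 92: ELECTED
Message ID 46 originates at pos 0; dropped at pos 2 in round 2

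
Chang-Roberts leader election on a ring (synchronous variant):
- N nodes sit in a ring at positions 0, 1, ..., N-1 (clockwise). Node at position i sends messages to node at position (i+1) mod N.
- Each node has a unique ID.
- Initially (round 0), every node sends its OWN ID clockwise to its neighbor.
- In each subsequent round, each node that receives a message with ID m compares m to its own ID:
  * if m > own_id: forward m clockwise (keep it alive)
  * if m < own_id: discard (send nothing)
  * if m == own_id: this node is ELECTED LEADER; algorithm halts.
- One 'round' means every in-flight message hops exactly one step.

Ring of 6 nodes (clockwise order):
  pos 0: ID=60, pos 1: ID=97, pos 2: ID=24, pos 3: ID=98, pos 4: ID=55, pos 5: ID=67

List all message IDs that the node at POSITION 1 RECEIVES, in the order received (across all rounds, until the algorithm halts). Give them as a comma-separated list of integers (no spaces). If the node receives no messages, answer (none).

Answer: 60,67,98

Derivation:
Round 1: pos1(id97) recv 60: drop; pos2(id24) recv 97: fwd; pos3(id98) recv 24: drop; pos4(id55) recv 98: fwd; pos5(id67) recv 55: drop; pos0(id60) recv 67: fwd
Round 2: pos3(id98) recv 97: drop; pos5(id67) recv 98: fwd; pos1(id97) recv 67: drop
Round 3: pos0(id60) recv 98: fwd
Round 4: pos1(id97) recv 98: fwd
Round 5: pos2(id24) recv 98: fwd
Round 6: pos3(id98) recv 98: ELECTED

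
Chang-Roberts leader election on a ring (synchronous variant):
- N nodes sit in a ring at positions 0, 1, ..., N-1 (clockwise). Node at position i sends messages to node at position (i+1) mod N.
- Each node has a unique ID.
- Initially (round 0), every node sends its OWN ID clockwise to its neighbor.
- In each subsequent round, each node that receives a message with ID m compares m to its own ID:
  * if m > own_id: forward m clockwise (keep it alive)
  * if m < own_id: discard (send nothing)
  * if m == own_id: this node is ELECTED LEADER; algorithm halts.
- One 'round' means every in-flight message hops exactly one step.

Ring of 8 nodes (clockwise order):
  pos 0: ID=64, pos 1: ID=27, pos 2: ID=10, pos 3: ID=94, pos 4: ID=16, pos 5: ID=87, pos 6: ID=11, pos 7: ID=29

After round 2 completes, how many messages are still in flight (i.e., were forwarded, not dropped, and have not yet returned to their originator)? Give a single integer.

Answer: 3

Derivation:
Round 1: pos1(id27) recv 64: fwd; pos2(id10) recv 27: fwd; pos3(id94) recv 10: drop; pos4(id16) recv 94: fwd; pos5(id87) recv 16: drop; pos6(id11) recv 87: fwd; pos7(id29) recv 11: drop; pos0(id64) recv 29: drop
Round 2: pos2(id10) recv 64: fwd; pos3(id94) recv 27: drop; pos5(id87) recv 94: fwd; pos7(id29) recv 87: fwd
After round 2: 3 messages still in flight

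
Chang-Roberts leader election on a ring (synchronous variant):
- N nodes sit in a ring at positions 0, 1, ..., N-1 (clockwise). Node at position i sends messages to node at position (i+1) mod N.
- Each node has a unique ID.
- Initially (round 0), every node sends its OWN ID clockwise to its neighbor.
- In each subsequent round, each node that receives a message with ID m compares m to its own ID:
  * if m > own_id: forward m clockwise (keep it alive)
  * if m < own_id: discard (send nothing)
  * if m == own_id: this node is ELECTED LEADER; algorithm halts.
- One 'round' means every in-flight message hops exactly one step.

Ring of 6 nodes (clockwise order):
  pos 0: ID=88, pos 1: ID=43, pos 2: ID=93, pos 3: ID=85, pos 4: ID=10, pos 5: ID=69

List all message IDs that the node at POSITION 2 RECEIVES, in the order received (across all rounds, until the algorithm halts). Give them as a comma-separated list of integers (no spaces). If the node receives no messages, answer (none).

Answer: 43,88,93

Derivation:
Round 1: pos1(id43) recv 88: fwd; pos2(id93) recv 43: drop; pos3(id85) recv 93: fwd; pos4(id10) recv 85: fwd; pos5(id69) recv 10: drop; pos0(id88) recv 69: drop
Round 2: pos2(id93) recv 88: drop; pos4(id10) recv 93: fwd; pos5(id69) recv 85: fwd
Round 3: pos5(id69) recv 93: fwd; pos0(id88) recv 85: drop
Round 4: pos0(id88) recv 93: fwd
Round 5: pos1(id43) recv 93: fwd
Round 6: pos2(id93) recv 93: ELECTED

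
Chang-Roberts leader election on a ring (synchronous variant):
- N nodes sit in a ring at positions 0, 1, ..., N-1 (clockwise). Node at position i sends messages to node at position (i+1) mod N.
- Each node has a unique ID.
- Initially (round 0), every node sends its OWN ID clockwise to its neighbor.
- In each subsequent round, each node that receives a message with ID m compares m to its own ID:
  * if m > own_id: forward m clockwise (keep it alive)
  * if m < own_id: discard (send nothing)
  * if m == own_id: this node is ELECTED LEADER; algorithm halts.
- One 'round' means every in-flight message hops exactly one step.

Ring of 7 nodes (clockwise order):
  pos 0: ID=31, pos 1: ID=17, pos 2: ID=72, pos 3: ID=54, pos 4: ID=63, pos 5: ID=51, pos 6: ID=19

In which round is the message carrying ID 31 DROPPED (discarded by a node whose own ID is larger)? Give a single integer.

Round 1: pos1(id17) recv 31: fwd; pos2(id72) recv 17: drop; pos3(id54) recv 72: fwd; pos4(id63) recv 54: drop; pos5(id51) recv 63: fwd; pos6(id19) recv 51: fwd; pos0(id31) recv 19: drop
Round 2: pos2(id72) recv 31: drop; pos4(id63) recv 72: fwd; pos6(id19) recv 63: fwd; pos0(id31) recv 51: fwd
Round 3: pos5(id51) recv 72: fwd; pos0(id31) recv 63: fwd; pos1(id17) recv 51: fwd
Round 4: pos6(id19) recv 72: fwd; pos1(id17) recv 63: fwd; pos2(id72) recv 51: drop
Round 5: pos0(id31) recv 72: fwd; pos2(id72) recv 63: drop
Round 6: pos1(id17) recv 72: fwd
Round 7: pos2(id72) recv 72: ELECTED
Message ID 31 originates at pos 0; dropped at pos 2 in round 2

Answer: 2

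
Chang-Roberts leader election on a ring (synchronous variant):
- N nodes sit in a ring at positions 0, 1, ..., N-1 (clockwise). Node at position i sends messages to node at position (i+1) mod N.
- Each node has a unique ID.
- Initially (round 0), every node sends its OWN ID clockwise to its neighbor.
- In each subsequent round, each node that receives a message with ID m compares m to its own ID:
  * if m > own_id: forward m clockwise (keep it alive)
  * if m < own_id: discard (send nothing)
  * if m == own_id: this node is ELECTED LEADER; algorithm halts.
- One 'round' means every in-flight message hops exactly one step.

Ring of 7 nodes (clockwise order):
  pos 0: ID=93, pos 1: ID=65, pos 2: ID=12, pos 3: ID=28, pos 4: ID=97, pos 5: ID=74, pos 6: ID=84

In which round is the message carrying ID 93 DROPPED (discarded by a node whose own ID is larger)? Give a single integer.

Round 1: pos1(id65) recv 93: fwd; pos2(id12) recv 65: fwd; pos3(id28) recv 12: drop; pos4(id97) recv 28: drop; pos5(id74) recv 97: fwd; pos6(id84) recv 74: drop; pos0(id93) recv 84: drop
Round 2: pos2(id12) recv 93: fwd; pos3(id28) recv 65: fwd; pos6(id84) recv 97: fwd
Round 3: pos3(id28) recv 93: fwd; pos4(id97) recv 65: drop; pos0(id93) recv 97: fwd
Round 4: pos4(id97) recv 93: drop; pos1(id65) recv 97: fwd
Round 5: pos2(id12) recv 97: fwd
Round 6: pos3(id28) recv 97: fwd
Round 7: pos4(id97) recv 97: ELECTED
Message ID 93 originates at pos 0; dropped at pos 4 in round 4

Answer: 4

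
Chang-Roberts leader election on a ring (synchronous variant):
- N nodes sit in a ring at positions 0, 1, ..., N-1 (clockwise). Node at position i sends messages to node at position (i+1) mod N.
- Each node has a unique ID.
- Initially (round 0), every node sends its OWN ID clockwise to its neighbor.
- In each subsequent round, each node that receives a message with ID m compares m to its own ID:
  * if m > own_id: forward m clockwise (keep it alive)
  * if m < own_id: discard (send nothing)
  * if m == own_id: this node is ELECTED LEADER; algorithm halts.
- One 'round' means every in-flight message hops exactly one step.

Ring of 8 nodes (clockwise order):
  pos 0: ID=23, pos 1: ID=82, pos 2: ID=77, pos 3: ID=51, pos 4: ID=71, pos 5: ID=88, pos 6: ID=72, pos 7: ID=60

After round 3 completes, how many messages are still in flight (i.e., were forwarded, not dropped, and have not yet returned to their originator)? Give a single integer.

Round 1: pos1(id82) recv 23: drop; pos2(id77) recv 82: fwd; pos3(id51) recv 77: fwd; pos4(id71) recv 51: drop; pos5(id88) recv 71: drop; pos6(id72) recv 88: fwd; pos7(id60) recv 72: fwd; pos0(id23) recv 60: fwd
Round 2: pos3(id51) recv 82: fwd; pos4(id71) recv 77: fwd; pos7(id60) recv 88: fwd; pos0(id23) recv 72: fwd; pos1(id82) recv 60: drop
Round 3: pos4(id71) recv 82: fwd; pos5(id88) recv 77: drop; pos0(id23) recv 88: fwd; pos1(id82) recv 72: drop
After round 3: 2 messages still in flight

Answer: 2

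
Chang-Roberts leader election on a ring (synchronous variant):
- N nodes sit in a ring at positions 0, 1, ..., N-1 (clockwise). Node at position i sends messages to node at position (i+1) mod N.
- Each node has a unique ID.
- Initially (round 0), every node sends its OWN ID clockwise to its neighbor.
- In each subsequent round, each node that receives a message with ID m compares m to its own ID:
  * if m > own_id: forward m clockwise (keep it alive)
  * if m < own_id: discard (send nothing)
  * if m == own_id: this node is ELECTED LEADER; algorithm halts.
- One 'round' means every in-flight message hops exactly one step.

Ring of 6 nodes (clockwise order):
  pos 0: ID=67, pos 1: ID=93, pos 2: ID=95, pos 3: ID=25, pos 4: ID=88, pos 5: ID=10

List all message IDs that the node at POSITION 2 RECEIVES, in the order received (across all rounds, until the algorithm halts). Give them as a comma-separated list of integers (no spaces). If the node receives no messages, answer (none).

Round 1: pos1(id93) recv 67: drop; pos2(id95) recv 93: drop; pos3(id25) recv 95: fwd; pos4(id88) recv 25: drop; pos5(id10) recv 88: fwd; pos0(id67) recv 10: drop
Round 2: pos4(id88) recv 95: fwd; pos0(id67) recv 88: fwd
Round 3: pos5(id10) recv 95: fwd; pos1(id93) recv 88: drop
Round 4: pos0(id67) recv 95: fwd
Round 5: pos1(id93) recv 95: fwd
Round 6: pos2(id95) recv 95: ELECTED

Answer: 93,95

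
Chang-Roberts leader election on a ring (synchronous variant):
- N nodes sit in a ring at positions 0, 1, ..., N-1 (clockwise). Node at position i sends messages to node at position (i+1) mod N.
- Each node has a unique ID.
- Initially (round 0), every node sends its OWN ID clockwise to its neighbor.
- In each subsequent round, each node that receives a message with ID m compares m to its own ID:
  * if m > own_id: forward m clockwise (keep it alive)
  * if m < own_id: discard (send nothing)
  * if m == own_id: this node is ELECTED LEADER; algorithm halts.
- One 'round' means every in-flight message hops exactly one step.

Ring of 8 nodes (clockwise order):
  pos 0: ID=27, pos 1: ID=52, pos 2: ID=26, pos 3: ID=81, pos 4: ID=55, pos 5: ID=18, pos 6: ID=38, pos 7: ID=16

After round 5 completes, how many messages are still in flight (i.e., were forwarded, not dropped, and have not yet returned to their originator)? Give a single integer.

Round 1: pos1(id52) recv 27: drop; pos2(id26) recv 52: fwd; pos3(id81) recv 26: drop; pos4(id55) recv 81: fwd; pos5(id18) recv 55: fwd; pos6(id38) recv 18: drop; pos7(id16) recv 38: fwd; pos0(id27) recv 16: drop
Round 2: pos3(id81) recv 52: drop; pos5(id18) recv 81: fwd; pos6(id38) recv 55: fwd; pos0(id27) recv 38: fwd
Round 3: pos6(id38) recv 81: fwd; pos7(id16) recv 55: fwd; pos1(id52) recv 38: drop
Round 4: pos7(id16) recv 81: fwd; pos0(id27) recv 55: fwd
Round 5: pos0(id27) recv 81: fwd; pos1(id52) recv 55: fwd
After round 5: 2 messages still in flight

Answer: 2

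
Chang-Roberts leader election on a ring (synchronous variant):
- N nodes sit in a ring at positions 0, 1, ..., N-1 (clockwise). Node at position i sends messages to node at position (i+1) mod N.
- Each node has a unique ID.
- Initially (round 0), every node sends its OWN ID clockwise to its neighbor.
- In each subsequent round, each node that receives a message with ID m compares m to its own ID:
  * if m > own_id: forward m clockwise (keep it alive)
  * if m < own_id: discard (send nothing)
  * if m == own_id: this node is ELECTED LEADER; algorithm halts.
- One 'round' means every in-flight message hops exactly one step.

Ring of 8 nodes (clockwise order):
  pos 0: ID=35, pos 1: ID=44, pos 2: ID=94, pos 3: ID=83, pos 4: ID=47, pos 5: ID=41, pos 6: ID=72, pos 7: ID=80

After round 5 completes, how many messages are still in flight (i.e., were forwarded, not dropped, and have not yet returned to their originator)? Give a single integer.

Round 1: pos1(id44) recv 35: drop; pos2(id94) recv 44: drop; pos3(id83) recv 94: fwd; pos4(id47) recv 83: fwd; pos5(id41) recv 47: fwd; pos6(id72) recv 41: drop; pos7(id80) recv 72: drop; pos0(id35) recv 80: fwd
Round 2: pos4(id47) recv 94: fwd; pos5(id41) recv 83: fwd; pos6(id72) recv 47: drop; pos1(id44) recv 80: fwd
Round 3: pos5(id41) recv 94: fwd; pos6(id72) recv 83: fwd; pos2(id94) recv 80: drop
Round 4: pos6(id72) recv 94: fwd; pos7(id80) recv 83: fwd
Round 5: pos7(id80) recv 94: fwd; pos0(id35) recv 83: fwd
After round 5: 2 messages still in flight

Answer: 2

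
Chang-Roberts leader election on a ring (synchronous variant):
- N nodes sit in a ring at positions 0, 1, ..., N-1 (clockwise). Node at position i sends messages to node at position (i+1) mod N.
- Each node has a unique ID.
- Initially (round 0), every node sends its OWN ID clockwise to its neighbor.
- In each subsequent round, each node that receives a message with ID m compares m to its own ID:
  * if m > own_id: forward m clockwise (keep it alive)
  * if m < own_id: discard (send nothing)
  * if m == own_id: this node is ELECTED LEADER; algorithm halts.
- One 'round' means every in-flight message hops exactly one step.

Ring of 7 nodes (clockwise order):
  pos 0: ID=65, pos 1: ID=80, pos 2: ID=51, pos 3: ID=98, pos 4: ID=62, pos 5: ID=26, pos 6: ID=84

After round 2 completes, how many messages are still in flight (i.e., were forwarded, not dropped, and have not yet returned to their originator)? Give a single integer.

Answer: 2

Derivation:
Round 1: pos1(id80) recv 65: drop; pos2(id51) recv 80: fwd; pos3(id98) recv 51: drop; pos4(id62) recv 98: fwd; pos5(id26) recv 62: fwd; pos6(id84) recv 26: drop; pos0(id65) recv 84: fwd
Round 2: pos3(id98) recv 80: drop; pos5(id26) recv 98: fwd; pos6(id84) recv 62: drop; pos1(id80) recv 84: fwd
After round 2: 2 messages still in flight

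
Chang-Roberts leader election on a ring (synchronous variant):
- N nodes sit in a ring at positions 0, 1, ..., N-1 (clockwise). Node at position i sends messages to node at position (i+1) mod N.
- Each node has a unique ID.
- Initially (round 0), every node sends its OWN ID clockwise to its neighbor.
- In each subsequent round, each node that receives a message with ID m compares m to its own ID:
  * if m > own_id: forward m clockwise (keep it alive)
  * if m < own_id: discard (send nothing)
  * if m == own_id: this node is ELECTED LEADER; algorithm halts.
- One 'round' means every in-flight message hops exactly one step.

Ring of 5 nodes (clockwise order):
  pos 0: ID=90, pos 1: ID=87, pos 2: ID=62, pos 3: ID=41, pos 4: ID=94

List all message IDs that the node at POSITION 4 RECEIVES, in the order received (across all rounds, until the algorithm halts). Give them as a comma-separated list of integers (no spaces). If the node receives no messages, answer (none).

Round 1: pos1(id87) recv 90: fwd; pos2(id62) recv 87: fwd; pos3(id41) recv 62: fwd; pos4(id94) recv 41: drop; pos0(id90) recv 94: fwd
Round 2: pos2(id62) recv 90: fwd; pos3(id41) recv 87: fwd; pos4(id94) recv 62: drop; pos1(id87) recv 94: fwd
Round 3: pos3(id41) recv 90: fwd; pos4(id94) recv 87: drop; pos2(id62) recv 94: fwd
Round 4: pos4(id94) recv 90: drop; pos3(id41) recv 94: fwd
Round 5: pos4(id94) recv 94: ELECTED

Answer: 41,62,87,90,94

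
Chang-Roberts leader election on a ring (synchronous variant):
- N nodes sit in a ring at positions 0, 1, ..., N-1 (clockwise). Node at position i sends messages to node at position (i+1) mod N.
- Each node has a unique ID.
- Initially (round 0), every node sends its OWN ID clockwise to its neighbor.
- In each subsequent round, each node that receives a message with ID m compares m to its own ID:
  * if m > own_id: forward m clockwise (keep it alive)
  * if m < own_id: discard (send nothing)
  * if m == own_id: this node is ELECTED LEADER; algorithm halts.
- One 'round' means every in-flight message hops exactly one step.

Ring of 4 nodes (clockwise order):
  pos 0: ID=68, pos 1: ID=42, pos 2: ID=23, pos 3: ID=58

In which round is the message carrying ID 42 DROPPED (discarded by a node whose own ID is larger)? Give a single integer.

Round 1: pos1(id42) recv 68: fwd; pos2(id23) recv 42: fwd; pos3(id58) recv 23: drop; pos0(id68) recv 58: drop
Round 2: pos2(id23) recv 68: fwd; pos3(id58) recv 42: drop
Round 3: pos3(id58) recv 68: fwd
Round 4: pos0(id68) recv 68: ELECTED
Message ID 42 originates at pos 1; dropped at pos 3 in round 2

Answer: 2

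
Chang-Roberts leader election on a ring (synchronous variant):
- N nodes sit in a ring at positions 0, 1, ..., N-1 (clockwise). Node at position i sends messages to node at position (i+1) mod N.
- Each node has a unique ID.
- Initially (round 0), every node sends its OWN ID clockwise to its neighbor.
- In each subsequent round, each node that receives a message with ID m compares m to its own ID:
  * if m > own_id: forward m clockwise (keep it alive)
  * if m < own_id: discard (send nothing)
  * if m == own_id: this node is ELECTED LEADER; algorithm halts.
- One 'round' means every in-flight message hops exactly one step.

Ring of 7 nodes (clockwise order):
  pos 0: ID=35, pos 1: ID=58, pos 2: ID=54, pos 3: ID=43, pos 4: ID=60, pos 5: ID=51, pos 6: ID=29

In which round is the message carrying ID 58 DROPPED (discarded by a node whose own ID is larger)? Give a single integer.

Round 1: pos1(id58) recv 35: drop; pos2(id54) recv 58: fwd; pos3(id43) recv 54: fwd; pos4(id60) recv 43: drop; pos5(id51) recv 60: fwd; pos6(id29) recv 51: fwd; pos0(id35) recv 29: drop
Round 2: pos3(id43) recv 58: fwd; pos4(id60) recv 54: drop; pos6(id29) recv 60: fwd; pos0(id35) recv 51: fwd
Round 3: pos4(id60) recv 58: drop; pos0(id35) recv 60: fwd; pos1(id58) recv 51: drop
Round 4: pos1(id58) recv 60: fwd
Round 5: pos2(id54) recv 60: fwd
Round 6: pos3(id43) recv 60: fwd
Round 7: pos4(id60) recv 60: ELECTED
Message ID 58 originates at pos 1; dropped at pos 4 in round 3

Answer: 3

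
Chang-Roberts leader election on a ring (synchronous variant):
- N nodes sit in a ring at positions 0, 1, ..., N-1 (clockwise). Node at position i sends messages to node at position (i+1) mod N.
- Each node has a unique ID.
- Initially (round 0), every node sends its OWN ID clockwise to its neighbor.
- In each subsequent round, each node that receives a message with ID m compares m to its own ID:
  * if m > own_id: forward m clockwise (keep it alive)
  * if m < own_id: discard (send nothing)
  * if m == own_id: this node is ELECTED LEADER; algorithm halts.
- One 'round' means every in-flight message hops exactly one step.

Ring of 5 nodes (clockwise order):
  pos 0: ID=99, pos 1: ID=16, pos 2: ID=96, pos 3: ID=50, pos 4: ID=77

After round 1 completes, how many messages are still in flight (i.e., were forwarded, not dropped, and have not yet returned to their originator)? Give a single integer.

Round 1: pos1(id16) recv 99: fwd; pos2(id96) recv 16: drop; pos3(id50) recv 96: fwd; pos4(id77) recv 50: drop; pos0(id99) recv 77: drop
After round 1: 2 messages still in flight

Answer: 2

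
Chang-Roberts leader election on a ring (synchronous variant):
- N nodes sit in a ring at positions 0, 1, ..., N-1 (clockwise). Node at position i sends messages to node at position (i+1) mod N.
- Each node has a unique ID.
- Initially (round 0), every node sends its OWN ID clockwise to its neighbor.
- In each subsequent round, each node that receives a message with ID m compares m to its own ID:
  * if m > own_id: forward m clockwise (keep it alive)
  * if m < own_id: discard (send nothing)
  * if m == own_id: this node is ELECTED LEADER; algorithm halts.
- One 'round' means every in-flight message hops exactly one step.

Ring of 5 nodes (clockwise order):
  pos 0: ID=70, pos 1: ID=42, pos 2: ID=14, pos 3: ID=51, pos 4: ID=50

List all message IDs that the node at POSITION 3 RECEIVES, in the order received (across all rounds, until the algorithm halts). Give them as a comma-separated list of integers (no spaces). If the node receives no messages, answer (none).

Answer: 14,42,70

Derivation:
Round 1: pos1(id42) recv 70: fwd; pos2(id14) recv 42: fwd; pos3(id51) recv 14: drop; pos4(id50) recv 51: fwd; pos0(id70) recv 50: drop
Round 2: pos2(id14) recv 70: fwd; pos3(id51) recv 42: drop; pos0(id70) recv 51: drop
Round 3: pos3(id51) recv 70: fwd
Round 4: pos4(id50) recv 70: fwd
Round 5: pos0(id70) recv 70: ELECTED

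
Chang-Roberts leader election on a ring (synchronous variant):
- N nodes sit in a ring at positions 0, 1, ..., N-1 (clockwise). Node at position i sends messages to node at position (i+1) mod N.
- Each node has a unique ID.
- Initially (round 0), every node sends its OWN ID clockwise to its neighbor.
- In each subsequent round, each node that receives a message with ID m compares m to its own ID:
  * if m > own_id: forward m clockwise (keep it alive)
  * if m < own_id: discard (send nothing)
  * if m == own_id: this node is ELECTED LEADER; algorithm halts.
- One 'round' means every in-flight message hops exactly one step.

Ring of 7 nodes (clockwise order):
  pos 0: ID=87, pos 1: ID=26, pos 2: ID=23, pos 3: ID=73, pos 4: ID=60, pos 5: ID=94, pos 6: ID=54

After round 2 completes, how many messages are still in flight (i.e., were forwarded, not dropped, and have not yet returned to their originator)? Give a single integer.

Answer: 2

Derivation:
Round 1: pos1(id26) recv 87: fwd; pos2(id23) recv 26: fwd; pos3(id73) recv 23: drop; pos4(id60) recv 73: fwd; pos5(id94) recv 60: drop; pos6(id54) recv 94: fwd; pos0(id87) recv 54: drop
Round 2: pos2(id23) recv 87: fwd; pos3(id73) recv 26: drop; pos5(id94) recv 73: drop; pos0(id87) recv 94: fwd
After round 2: 2 messages still in flight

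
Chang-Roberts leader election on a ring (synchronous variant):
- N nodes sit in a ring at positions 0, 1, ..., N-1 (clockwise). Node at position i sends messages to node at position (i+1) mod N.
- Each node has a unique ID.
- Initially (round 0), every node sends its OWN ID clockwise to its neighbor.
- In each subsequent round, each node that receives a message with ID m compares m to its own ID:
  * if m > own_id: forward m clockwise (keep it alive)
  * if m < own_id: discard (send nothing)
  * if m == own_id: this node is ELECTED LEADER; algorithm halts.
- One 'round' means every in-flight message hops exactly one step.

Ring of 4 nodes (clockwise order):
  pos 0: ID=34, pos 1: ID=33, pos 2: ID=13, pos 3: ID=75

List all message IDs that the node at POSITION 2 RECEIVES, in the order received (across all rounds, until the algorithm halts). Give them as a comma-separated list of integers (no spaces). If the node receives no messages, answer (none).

Round 1: pos1(id33) recv 34: fwd; pos2(id13) recv 33: fwd; pos3(id75) recv 13: drop; pos0(id34) recv 75: fwd
Round 2: pos2(id13) recv 34: fwd; pos3(id75) recv 33: drop; pos1(id33) recv 75: fwd
Round 3: pos3(id75) recv 34: drop; pos2(id13) recv 75: fwd
Round 4: pos3(id75) recv 75: ELECTED

Answer: 33,34,75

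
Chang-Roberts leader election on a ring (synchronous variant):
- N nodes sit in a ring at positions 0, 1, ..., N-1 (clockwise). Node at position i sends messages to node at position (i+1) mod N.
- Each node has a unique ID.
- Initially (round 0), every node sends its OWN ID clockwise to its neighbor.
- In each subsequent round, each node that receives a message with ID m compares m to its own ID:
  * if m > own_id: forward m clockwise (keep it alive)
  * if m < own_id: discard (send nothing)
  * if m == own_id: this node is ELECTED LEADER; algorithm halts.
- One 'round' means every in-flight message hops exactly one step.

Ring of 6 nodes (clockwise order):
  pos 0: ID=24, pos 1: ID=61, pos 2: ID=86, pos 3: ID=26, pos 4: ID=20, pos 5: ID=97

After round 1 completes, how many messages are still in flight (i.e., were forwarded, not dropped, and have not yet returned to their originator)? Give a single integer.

Round 1: pos1(id61) recv 24: drop; pos2(id86) recv 61: drop; pos3(id26) recv 86: fwd; pos4(id20) recv 26: fwd; pos5(id97) recv 20: drop; pos0(id24) recv 97: fwd
After round 1: 3 messages still in flight

Answer: 3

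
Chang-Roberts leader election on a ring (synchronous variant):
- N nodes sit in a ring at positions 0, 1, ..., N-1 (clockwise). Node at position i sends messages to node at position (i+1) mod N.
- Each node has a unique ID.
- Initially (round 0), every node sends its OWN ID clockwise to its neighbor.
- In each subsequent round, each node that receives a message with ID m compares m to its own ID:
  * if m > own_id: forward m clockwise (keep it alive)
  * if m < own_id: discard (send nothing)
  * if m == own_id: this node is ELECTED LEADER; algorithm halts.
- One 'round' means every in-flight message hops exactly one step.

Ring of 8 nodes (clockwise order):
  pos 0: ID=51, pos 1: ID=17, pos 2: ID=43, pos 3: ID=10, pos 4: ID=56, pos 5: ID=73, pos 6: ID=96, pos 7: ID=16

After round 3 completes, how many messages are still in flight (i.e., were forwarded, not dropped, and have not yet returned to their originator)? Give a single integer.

Answer: 2

Derivation:
Round 1: pos1(id17) recv 51: fwd; pos2(id43) recv 17: drop; pos3(id10) recv 43: fwd; pos4(id56) recv 10: drop; pos5(id73) recv 56: drop; pos6(id96) recv 73: drop; pos7(id16) recv 96: fwd; pos0(id51) recv 16: drop
Round 2: pos2(id43) recv 51: fwd; pos4(id56) recv 43: drop; pos0(id51) recv 96: fwd
Round 3: pos3(id10) recv 51: fwd; pos1(id17) recv 96: fwd
After round 3: 2 messages still in flight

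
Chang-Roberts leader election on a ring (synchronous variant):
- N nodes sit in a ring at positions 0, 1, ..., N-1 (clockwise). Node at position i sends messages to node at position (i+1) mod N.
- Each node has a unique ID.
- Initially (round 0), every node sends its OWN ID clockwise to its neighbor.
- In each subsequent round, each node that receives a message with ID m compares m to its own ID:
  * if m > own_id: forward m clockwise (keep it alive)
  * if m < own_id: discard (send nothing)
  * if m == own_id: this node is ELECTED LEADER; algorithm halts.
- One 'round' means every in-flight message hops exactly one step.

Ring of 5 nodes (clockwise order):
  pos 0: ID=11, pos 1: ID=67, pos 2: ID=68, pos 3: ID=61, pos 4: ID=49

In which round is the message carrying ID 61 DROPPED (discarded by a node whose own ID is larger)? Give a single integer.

Round 1: pos1(id67) recv 11: drop; pos2(id68) recv 67: drop; pos3(id61) recv 68: fwd; pos4(id49) recv 61: fwd; pos0(id11) recv 49: fwd
Round 2: pos4(id49) recv 68: fwd; pos0(id11) recv 61: fwd; pos1(id67) recv 49: drop
Round 3: pos0(id11) recv 68: fwd; pos1(id67) recv 61: drop
Round 4: pos1(id67) recv 68: fwd
Round 5: pos2(id68) recv 68: ELECTED
Message ID 61 originates at pos 3; dropped at pos 1 in round 3

Answer: 3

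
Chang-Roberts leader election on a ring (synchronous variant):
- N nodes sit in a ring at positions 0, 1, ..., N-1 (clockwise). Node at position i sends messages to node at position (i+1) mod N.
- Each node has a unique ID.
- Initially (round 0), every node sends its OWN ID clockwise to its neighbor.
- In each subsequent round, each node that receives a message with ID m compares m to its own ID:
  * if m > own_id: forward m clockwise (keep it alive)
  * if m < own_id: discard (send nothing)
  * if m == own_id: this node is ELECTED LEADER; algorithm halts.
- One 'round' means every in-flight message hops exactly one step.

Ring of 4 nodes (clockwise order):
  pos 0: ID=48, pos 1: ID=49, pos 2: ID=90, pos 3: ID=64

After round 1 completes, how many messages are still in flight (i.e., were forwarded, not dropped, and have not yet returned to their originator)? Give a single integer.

Round 1: pos1(id49) recv 48: drop; pos2(id90) recv 49: drop; pos3(id64) recv 90: fwd; pos0(id48) recv 64: fwd
After round 1: 2 messages still in flight

Answer: 2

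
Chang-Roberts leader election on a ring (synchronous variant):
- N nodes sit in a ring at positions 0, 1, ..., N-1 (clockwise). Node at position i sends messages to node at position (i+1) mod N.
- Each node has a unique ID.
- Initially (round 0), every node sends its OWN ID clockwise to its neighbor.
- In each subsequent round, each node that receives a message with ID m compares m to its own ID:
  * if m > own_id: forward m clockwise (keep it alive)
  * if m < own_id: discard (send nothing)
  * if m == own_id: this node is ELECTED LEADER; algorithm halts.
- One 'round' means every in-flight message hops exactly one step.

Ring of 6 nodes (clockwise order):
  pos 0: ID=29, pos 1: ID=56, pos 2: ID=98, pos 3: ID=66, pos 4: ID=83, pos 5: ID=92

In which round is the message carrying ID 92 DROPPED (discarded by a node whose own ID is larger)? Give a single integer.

Answer: 3

Derivation:
Round 1: pos1(id56) recv 29: drop; pos2(id98) recv 56: drop; pos3(id66) recv 98: fwd; pos4(id83) recv 66: drop; pos5(id92) recv 83: drop; pos0(id29) recv 92: fwd
Round 2: pos4(id83) recv 98: fwd; pos1(id56) recv 92: fwd
Round 3: pos5(id92) recv 98: fwd; pos2(id98) recv 92: drop
Round 4: pos0(id29) recv 98: fwd
Round 5: pos1(id56) recv 98: fwd
Round 6: pos2(id98) recv 98: ELECTED
Message ID 92 originates at pos 5; dropped at pos 2 in round 3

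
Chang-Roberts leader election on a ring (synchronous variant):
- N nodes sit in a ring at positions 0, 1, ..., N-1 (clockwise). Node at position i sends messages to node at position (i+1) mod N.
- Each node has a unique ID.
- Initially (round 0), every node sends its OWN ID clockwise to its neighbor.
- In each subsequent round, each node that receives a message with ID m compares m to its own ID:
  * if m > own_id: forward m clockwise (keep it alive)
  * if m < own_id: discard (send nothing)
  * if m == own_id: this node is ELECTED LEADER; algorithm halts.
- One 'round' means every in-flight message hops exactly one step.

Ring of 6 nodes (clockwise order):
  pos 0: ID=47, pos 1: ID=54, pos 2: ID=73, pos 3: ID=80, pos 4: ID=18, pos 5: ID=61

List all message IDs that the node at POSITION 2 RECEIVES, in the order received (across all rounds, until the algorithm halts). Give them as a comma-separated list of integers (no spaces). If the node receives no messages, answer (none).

Round 1: pos1(id54) recv 47: drop; pos2(id73) recv 54: drop; pos3(id80) recv 73: drop; pos4(id18) recv 80: fwd; pos5(id61) recv 18: drop; pos0(id47) recv 61: fwd
Round 2: pos5(id61) recv 80: fwd; pos1(id54) recv 61: fwd
Round 3: pos0(id47) recv 80: fwd; pos2(id73) recv 61: drop
Round 4: pos1(id54) recv 80: fwd
Round 5: pos2(id73) recv 80: fwd
Round 6: pos3(id80) recv 80: ELECTED

Answer: 54,61,80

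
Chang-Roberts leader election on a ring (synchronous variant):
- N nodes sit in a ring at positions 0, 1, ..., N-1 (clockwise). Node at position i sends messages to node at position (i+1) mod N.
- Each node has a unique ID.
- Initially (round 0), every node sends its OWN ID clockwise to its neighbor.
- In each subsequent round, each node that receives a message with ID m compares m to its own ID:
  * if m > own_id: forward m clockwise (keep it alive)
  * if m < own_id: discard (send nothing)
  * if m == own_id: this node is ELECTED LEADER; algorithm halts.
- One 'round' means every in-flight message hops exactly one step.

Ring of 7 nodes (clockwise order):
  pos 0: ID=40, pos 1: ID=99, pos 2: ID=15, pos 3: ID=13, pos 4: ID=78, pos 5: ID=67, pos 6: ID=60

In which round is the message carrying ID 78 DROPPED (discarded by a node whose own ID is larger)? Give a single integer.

Answer: 4

Derivation:
Round 1: pos1(id99) recv 40: drop; pos2(id15) recv 99: fwd; pos3(id13) recv 15: fwd; pos4(id78) recv 13: drop; pos5(id67) recv 78: fwd; pos6(id60) recv 67: fwd; pos0(id40) recv 60: fwd
Round 2: pos3(id13) recv 99: fwd; pos4(id78) recv 15: drop; pos6(id60) recv 78: fwd; pos0(id40) recv 67: fwd; pos1(id99) recv 60: drop
Round 3: pos4(id78) recv 99: fwd; pos0(id40) recv 78: fwd; pos1(id99) recv 67: drop
Round 4: pos5(id67) recv 99: fwd; pos1(id99) recv 78: drop
Round 5: pos6(id60) recv 99: fwd
Round 6: pos0(id40) recv 99: fwd
Round 7: pos1(id99) recv 99: ELECTED
Message ID 78 originates at pos 4; dropped at pos 1 in round 4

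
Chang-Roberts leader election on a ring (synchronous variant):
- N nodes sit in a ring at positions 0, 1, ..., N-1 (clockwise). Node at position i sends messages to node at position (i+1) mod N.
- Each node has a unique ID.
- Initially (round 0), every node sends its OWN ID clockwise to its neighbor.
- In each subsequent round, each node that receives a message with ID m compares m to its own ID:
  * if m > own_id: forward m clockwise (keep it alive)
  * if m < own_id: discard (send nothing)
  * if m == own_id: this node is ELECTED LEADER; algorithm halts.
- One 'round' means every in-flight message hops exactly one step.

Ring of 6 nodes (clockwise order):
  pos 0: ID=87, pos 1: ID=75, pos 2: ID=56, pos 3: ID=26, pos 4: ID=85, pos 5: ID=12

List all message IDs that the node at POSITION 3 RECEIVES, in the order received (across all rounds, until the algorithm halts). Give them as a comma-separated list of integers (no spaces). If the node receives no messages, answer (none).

Answer: 56,75,87

Derivation:
Round 1: pos1(id75) recv 87: fwd; pos2(id56) recv 75: fwd; pos3(id26) recv 56: fwd; pos4(id85) recv 26: drop; pos5(id12) recv 85: fwd; pos0(id87) recv 12: drop
Round 2: pos2(id56) recv 87: fwd; pos3(id26) recv 75: fwd; pos4(id85) recv 56: drop; pos0(id87) recv 85: drop
Round 3: pos3(id26) recv 87: fwd; pos4(id85) recv 75: drop
Round 4: pos4(id85) recv 87: fwd
Round 5: pos5(id12) recv 87: fwd
Round 6: pos0(id87) recv 87: ELECTED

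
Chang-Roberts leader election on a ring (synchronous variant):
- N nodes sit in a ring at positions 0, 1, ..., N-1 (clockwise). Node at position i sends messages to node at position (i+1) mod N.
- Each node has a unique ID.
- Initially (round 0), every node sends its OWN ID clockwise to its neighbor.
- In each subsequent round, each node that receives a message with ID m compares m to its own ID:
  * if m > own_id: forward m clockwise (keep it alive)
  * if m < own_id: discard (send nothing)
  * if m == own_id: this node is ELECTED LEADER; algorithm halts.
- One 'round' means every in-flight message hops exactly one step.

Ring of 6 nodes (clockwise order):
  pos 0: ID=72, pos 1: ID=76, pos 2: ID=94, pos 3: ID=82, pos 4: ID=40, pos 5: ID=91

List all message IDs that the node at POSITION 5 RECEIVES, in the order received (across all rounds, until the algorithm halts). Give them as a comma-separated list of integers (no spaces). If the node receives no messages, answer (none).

Round 1: pos1(id76) recv 72: drop; pos2(id94) recv 76: drop; pos3(id82) recv 94: fwd; pos4(id40) recv 82: fwd; pos5(id91) recv 40: drop; pos0(id72) recv 91: fwd
Round 2: pos4(id40) recv 94: fwd; pos5(id91) recv 82: drop; pos1(id76) recv 91: fwd
Round 3: pos5(id91) recv 94: fwd; pos2(id94) recv 91: drop
Round 4: pos0(id72) recv 94: fwd
Round 5: pos1(id76) recv 94: fwd
Round 6: pos2(id94) recv 94: ELECTED

Answer: 40,82,94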